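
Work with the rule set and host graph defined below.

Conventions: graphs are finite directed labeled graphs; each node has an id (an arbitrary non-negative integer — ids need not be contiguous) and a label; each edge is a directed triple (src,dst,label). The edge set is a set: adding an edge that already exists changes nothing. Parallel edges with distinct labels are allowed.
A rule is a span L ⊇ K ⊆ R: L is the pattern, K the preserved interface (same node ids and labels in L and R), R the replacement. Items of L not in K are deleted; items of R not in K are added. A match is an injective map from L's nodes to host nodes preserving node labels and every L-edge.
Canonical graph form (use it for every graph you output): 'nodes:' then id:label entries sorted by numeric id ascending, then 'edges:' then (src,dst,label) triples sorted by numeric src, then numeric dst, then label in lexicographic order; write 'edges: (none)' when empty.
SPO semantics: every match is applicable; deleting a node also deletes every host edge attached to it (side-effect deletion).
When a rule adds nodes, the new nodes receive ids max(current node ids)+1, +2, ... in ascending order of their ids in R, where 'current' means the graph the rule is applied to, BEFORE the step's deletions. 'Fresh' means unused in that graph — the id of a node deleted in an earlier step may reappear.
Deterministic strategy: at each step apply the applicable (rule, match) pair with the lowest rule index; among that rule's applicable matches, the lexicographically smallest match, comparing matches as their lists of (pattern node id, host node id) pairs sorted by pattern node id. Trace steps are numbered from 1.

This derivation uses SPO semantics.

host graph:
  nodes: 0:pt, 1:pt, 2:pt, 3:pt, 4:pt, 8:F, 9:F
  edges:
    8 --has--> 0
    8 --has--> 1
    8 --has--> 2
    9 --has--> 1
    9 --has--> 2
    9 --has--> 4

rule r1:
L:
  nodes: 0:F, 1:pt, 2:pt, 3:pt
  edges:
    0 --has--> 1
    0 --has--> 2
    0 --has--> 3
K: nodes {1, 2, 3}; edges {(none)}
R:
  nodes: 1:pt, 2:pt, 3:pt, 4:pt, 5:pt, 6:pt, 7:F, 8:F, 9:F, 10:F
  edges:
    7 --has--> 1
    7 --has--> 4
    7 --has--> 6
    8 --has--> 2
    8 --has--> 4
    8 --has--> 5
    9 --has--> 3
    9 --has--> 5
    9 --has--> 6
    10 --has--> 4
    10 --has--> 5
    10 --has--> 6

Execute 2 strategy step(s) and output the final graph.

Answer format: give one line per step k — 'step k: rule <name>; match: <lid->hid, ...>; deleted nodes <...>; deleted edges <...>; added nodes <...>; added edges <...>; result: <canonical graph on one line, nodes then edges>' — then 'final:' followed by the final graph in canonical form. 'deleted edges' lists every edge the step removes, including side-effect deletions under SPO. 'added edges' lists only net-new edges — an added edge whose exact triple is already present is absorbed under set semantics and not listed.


step 1: rule r1; match: 0->8, 1->0, 2->1, 3->2; deleted nodes 8; deleted edges (8,0,has); (8,1,has); (8,2,has); added nodes 10, 11, 12, 13, 14, 15, 16; added edges (13,0,has); (13,10,has); (13,12,has); (14,1,has); (14,10,has); (14,11,has); (15,2,has); (15,11,has); (15,12,has); (16,10,has); (16,11,has); (16,12,has); result: nodes: 0:pt, 1:pt, 2:pt, 3:pt, 4:pt, 9:F, 10:pt, 11:pt, 12:pt, 13:F, 14:F, 15:F, 16:F edges: (9,1,has); (9,2,has); (9,4,has); (13,0,has); (13,10,has); (13,12,has); (14,1,has); (14,10,has); (14,11,has); (15,2,has); (15,11,has); (15,12,has); (16,10,has); (16,11,has); (16,12,has)
step 2: rule r1; match: 0->9, 1->1, 2->2, 3->4; deleted nodes 9; deleted edges (9,1,has); (9,2,has); (9,4,has); added nodes 17, 18, 19, 20, 21, 22, 23; added edges (20,1,has); (20,17,has); (20,19,has); (21,2,has); (21,17,has); (21,18,has); (22,4,has); (22,18,has); (22,19,has); (23,17,has); (23,18,has); (23,19,has); result: nodes: 0:pt, 1:pt, 2:pt, 3:pt, 4:pt, 10:pt, 11:pt, 12:pt, 13:F, 14:F, 15:F, 16:F, 17:pt, 18:pt, 19:pt, 20:F, 21:F, 22:F, 23:F edges: (13,0,has); (13,10,has); (13,12,has); (14,1,has); (14,10,has); (14,11,has); (15,2,has); (15,11,has); (15,12,has); (16,10,has); (16,11,has); (16,12,has); (20,1,has); (20,17,has); (20,19,has); (21,2,has); (21,17,has); (21,18,has); (22,4,has); (22,18,has); (22,19,has); (23,17,has); (23,18,has); (23,19,has)
final:
nodes: 0:pt, 1:pt, 2:pt, 3:pt, 4:pt, 10:pt, 11:pt, 12:pt, 13:F, 14:F, 15:F, 16:F, 17:pt, 18:pt, 19:pt, 20:F, 21:F, 22:F, 23:F
edges: (13,0,has); (13,10,has); (13,12,has); (14,1,has); (14,10,has); (14,11,has); (15,2,has); (15,11,has); (15,12,has); (16,10,has); (16,11,has); (16,12,has); (20,1,has); (20,17,has); (20,19,has); (21,2,has); (21,17,has); (21,18,has); (22,4,has); (22,18,has); (22,19,has); (23,17,has); (23,18,has); (23,19,has)


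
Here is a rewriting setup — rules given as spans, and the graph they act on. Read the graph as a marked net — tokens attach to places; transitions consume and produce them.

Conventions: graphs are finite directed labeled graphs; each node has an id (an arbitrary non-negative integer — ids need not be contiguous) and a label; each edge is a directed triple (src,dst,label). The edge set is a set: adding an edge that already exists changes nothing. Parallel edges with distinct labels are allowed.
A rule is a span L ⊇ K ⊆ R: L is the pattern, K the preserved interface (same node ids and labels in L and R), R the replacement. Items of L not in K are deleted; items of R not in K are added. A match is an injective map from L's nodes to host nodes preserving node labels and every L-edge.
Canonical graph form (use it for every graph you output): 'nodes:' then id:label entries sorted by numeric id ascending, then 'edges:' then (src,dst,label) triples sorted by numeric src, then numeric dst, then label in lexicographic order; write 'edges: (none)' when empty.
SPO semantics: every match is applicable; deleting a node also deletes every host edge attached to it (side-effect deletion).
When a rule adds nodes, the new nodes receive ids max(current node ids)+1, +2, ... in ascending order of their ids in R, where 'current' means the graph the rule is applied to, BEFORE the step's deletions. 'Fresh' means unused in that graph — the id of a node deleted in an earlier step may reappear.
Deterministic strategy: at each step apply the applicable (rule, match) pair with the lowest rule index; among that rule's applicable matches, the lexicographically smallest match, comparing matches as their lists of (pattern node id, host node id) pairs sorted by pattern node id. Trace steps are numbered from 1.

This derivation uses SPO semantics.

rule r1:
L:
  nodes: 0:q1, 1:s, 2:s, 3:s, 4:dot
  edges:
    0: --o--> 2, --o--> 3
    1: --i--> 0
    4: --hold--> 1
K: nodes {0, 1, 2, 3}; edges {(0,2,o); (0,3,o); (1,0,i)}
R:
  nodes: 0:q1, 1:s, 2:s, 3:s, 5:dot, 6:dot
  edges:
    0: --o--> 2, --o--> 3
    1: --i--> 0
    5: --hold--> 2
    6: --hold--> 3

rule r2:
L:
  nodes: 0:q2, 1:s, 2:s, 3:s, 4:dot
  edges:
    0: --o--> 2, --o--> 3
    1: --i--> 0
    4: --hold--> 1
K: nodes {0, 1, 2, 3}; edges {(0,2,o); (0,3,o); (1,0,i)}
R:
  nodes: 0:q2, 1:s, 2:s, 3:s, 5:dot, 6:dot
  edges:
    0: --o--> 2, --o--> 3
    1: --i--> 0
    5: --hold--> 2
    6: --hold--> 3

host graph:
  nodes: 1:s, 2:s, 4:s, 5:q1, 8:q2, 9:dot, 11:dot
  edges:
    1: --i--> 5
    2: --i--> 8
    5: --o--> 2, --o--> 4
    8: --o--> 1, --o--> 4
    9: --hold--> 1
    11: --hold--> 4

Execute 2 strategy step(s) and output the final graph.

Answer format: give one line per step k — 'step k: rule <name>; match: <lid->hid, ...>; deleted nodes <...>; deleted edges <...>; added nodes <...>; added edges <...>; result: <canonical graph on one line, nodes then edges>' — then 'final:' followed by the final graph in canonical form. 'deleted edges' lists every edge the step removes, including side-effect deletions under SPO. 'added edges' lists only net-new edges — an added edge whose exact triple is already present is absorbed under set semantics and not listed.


step 1: rule r1; match: 0->5, 1->1, 2->2, 3->4, 4->9; deleted nodes 9; deleted edges (9,1,hold); added nodes 12, 13; added edges (12,2,hold); (13,4,hold); result: nodes: 1:s, 2:s, 4:s, 5:q1, 8:q2, 11:dot, 12:dot, 13:dot edges: (1,5,i); (2,8,i); (5,2,o); (5,4,o); (8,1,o); (8,4,o); (11,4,hold); (12,2,hold); (13,4,hold)
step 2: rule r2; match: 0->8, 1->2, 2->1, 3->4, 4->12; deleted nodes 12; deleted edges (12,2,hold); added nodes 14, 15; added edges (14,1,hold); (15,4,hold); result: nodes: 1:s, 2:s, 4:s, 5:q1, 8:q2, 11:dot, 13:dot, 14:dot, 15:dot edges: (1,5,i); (2,8,i); (5,2,o); (5,4,o); (8,1,o); (8,4,o); (11,4,hold); (13,4,hold); (14,1,hold); (15,4,hold)
final:
nodes: 1:s, 2:s, 4:s, 5:q1, 8:q2, 11:dot, 13:dot, 14:dot, 15:dot
edges: (1,5,i); (2,8,i); (5,2,o); (5,4,o); (8,1,o); (8,4,o); (11,4,hold); (13,4,hold); (14,1,hold); (15,4,hold)


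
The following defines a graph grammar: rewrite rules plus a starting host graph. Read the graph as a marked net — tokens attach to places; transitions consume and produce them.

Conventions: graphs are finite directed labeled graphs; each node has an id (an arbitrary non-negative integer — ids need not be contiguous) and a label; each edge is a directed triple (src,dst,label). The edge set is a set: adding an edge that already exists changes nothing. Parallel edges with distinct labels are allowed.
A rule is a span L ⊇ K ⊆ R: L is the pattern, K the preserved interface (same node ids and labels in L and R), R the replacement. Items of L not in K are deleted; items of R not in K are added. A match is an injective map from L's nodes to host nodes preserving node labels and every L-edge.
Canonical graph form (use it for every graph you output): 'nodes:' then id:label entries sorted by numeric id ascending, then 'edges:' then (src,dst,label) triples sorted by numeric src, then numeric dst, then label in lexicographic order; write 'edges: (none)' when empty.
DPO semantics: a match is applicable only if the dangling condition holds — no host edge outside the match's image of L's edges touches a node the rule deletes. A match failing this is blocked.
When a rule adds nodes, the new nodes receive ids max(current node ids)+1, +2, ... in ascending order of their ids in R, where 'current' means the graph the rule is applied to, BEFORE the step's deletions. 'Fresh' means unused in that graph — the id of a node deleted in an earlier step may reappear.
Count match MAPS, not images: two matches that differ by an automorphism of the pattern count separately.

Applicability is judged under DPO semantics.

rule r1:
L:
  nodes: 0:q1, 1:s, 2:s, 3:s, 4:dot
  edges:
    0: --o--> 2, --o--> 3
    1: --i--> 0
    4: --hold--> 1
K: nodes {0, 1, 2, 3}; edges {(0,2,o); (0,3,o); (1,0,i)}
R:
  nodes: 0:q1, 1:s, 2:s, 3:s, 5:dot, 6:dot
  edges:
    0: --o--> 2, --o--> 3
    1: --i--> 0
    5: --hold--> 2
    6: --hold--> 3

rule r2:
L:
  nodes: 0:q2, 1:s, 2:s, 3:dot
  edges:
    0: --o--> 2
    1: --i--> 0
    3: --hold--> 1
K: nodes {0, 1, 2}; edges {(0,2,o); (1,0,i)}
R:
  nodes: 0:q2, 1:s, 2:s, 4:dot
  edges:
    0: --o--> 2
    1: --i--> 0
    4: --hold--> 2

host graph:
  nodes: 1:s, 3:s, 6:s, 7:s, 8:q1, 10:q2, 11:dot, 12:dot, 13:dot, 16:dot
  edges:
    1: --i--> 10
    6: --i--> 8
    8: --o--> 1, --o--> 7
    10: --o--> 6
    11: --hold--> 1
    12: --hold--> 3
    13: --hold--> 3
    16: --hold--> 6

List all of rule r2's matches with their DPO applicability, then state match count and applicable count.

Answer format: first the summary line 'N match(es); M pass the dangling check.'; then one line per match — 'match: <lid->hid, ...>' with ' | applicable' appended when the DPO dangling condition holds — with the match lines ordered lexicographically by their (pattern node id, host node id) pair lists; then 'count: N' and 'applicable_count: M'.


1 match(es); 1 pass the dangling check.
match: 0->10, 1->1, 2->6, 3->11 | applicable
count: 1
applicable_count: 1


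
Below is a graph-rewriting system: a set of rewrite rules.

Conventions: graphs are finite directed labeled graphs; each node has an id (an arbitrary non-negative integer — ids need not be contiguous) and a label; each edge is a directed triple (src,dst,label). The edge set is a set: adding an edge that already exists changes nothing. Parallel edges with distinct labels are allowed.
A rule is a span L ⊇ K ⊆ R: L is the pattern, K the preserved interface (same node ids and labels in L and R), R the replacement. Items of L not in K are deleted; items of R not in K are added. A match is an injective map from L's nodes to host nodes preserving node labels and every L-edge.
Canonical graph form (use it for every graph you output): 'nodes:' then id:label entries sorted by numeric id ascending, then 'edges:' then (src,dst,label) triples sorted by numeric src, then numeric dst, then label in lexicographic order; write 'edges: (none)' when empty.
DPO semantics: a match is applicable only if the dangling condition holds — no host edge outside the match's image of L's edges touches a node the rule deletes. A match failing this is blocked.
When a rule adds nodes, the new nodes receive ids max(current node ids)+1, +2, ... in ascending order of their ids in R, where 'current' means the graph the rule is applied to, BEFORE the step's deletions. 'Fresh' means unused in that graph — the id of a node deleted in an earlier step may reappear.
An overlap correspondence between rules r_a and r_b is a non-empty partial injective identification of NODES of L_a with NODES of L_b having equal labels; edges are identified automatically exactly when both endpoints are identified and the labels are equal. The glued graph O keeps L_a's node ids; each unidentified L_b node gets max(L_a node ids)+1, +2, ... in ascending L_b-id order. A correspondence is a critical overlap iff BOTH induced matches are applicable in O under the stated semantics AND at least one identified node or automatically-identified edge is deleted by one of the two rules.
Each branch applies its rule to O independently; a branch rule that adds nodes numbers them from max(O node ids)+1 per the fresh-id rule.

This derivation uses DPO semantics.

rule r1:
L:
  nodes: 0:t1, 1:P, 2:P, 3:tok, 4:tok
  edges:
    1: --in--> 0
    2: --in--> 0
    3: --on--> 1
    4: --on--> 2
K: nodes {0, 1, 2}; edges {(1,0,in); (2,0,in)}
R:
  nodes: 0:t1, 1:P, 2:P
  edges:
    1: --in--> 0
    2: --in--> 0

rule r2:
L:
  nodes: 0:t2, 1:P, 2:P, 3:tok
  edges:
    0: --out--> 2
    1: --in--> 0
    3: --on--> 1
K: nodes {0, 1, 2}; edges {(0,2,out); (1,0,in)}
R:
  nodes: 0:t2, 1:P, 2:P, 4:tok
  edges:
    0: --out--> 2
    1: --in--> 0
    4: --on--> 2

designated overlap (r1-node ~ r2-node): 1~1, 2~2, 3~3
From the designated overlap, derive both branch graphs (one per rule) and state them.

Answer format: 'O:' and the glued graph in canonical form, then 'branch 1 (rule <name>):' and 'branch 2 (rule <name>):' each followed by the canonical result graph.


O:
nodes: 0:t1, 1:P, 2:P, 3:tok, 4:tok, 5:t2
edges: (1,0,in); (1,5,in); (2,0,in); (3,1,on); (4,2,on); (5,2,out)
branch 1 (rule r1):
nodes: 0:t1, 1:P, 2:P, 5:t2
edges: (1,0,in); (1,5,in); (2,0,in); (5,2,out)
branch 2 (rule r2):
nodes: 0:t1, 1:P, 2:P, 4:tok, 5:t2, 6:tok
edges: (1,0,in); (1,5,in); (2,0,in); (4,2,on); (5,2,out); (6,2,on)


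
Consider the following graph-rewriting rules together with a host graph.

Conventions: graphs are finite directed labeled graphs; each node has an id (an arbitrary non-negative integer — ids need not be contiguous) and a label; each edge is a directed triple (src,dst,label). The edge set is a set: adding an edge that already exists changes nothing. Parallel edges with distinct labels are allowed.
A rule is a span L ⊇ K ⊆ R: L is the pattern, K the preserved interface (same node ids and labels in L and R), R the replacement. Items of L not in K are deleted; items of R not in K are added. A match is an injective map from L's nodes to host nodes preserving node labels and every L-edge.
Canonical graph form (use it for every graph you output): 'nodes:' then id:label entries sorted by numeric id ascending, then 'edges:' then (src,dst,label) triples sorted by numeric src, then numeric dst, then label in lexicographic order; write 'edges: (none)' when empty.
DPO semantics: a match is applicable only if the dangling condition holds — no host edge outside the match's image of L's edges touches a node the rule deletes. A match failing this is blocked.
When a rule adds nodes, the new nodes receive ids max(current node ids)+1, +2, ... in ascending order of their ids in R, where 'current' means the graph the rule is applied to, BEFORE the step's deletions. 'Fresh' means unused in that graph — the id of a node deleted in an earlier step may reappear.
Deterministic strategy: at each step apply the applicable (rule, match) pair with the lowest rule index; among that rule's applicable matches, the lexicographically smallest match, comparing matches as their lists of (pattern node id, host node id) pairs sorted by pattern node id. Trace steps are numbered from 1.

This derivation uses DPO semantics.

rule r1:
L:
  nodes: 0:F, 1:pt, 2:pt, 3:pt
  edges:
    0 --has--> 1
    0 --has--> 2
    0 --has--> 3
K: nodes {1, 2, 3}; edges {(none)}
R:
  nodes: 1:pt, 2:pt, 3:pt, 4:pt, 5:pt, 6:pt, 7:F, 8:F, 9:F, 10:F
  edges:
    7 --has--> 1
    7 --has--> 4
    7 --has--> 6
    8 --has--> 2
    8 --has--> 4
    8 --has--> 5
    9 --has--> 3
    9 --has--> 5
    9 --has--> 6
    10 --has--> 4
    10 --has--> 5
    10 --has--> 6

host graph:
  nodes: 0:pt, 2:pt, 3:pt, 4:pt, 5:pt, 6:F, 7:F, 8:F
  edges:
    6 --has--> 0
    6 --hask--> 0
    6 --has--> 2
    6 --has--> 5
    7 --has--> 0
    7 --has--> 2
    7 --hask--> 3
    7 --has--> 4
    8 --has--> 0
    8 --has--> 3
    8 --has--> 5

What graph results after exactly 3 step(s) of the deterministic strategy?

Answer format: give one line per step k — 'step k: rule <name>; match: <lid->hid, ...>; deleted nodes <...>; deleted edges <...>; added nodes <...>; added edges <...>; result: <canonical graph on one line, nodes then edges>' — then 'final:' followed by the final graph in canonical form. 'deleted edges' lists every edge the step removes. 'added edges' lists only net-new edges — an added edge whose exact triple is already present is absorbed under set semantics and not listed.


step 1: rule r1; match: 0->8, 1->0, 2->3, 3->5; deleted nodes 8; deleted edges (8,0,has); (8,3,has); (8,5,has); added nodes 9, 10, 11, 12, 13, 14, 15; added edges (12,0,has); (12,9,has); (12,11,has); (13,3,has); (13,9,has); (13,10,has); (14,5,has); (14,10,has); (14,11,has); (15,9,has); (15,10,has); (15,11,has); result: nodes: 0:pt, 2:pt, 3:pt, 4:pt, 5:pt, 6:F, 7:F, 9:pt, 10:pt, 11:pt, 12:F, 13:F, 14:F, 15:F edges: (6,0,has); (6,0,hask); (6,2,has); (6,5,has); (7,0,has); (7,2,has); (7,3,hask); (7,4,has); (12,0,has); (12,9,has); (12,11,has); (13,3,has); (13,9,has); (13,10,has); (14,5,has); (14,10,has); (14,11,has); (15,9,has); (15,10,has); (15,11,has)
step 2: rule r1; match: 0->12, 1->0, 2->9, 3->11; deleted nodes 12; deleted edges (12,0,has); (12,9,has); (12,11,has); added nodes 16, 17, 18, 19, 20, 21, 22; added edges (19,0,has); (19,16,has); (19,18,has); (20,9,has); (20,16,has); (20,17,has); (21,11,has); (21,17,has); (21,18,has); (22,16,has); (22,17,has); (22,18,has); result: nodes: 0:pt, 2:pt, 3:pt, 4:pt, 5:pt, 6:F, 7:F, 9:pt, 10:pt, 11:pt, 13:F, 14:F, 15:F, 16:pt, 17:pt, 18:pt, 19:F, 20:F, 21:F, 22:F edges: (6,0,has); (6,0,hask); (6,2,has); (6,5,has); (7,0,has); (7,2,has); (7,3,hask); (7,4,has); (13,3,has); (13,9,has); (13,10,has); (14,5,has); (14,10,has); (14,11,has); (15,9,has); (15,10,has); (15,11,has); (19,0,has); (19,16,has); (19,18,has); (20,9,has); (20,16,has); (20,17,has); (21,11,has); (21,17,has); (21,18,has); (22,16,has); (22,17,has); (22,18,has)
step 3: rule r1; match: 0->13, 1->3, 2->9, 3->10; deleted nodes 13; deleted edges (13,3,has); (13,9,has); (13,10,has); added nodes 23, 24, 25, 26, 27, 28, 29; added edges (26,3,has); (26,23,has); (26,25,has); (27,9,has); (27,23,has); (27,24,has); (28,10,has); (28,24,has); (28,25,has); (29,23,has); (29,24,has); (29,25,has); result: nodes: 0:pt, 2:pt, 3:pt, 4:pt, 5:pt, 6:F, 7:F, 9:pt, 10:pt, 11:pt, 14:F, 15:F, 16:pt, 17:pt, 18:pt, 19:F, 20:F, 21:F, 22:F, 23:pt, 24:pt, 25:pt, 26:F, 27:F, 28:F, 29:F edges: (6,0,has); (6,0,hask); (6,2,has); (6,5,has); (7,0,has); (7,2,has); (7,3,hask); (7,4,has); (14,5,has); (14,10,has); (14,11,has); (15,9,has); (15,10,has); (15,11,has); (19,0,has); (19,16,has); (19,18,has); (20,9,has); (20,16,has); (20,17,has); (21,11,has); (21,17,has); (21,18,has); (22,16,has); (22,17,has); (22,18,has); (26,3,has); (26,23,has); (26,25,has); (27,9,has); (27,23,has); (27,24,has); (28,10,has); (28,24,has); (28,25,has); (29,23,has); (29,24,has); (29,25,has)
final:
nodes: 0:pt, 2:pt, 3:pt, 4:pt, 5:pt, 6:F, 7:F, 9:pt, 10:pt, 11:pt, 14:F, 15:F, 16:pt, 17:pt, 18:pt, 19:F, 20:F, 21:F, 22:F, 23:pt, 24:pt, 25:pt, 26:F, 27:F, 28:F, 29:F
edges: (6,0,has); (6,0,hask); (6,2,has); (6,5,has); (7,0,has); (7,2,has); (7,3,hask); (7,4,has); (14,5,has); (14,10,has); (14,11,has); (15,9,has); (15,10,has); (15,11,has); (19,0,has); (19,16,has); (19,18,has); (20,9,has); (20,16,has); (20,17,has); (21,11,has); (21,17,has); (21,18,has); (22,16,has); (22,17,has); (22,18,has); (26,3,has); (26,23,has); (26,25,has); (27,9,has); (27,23,has); (27,24,has); (28,10,has); (28,24,has); (28,25,has); (29,23,has); (29,24,has); (29,25,has)


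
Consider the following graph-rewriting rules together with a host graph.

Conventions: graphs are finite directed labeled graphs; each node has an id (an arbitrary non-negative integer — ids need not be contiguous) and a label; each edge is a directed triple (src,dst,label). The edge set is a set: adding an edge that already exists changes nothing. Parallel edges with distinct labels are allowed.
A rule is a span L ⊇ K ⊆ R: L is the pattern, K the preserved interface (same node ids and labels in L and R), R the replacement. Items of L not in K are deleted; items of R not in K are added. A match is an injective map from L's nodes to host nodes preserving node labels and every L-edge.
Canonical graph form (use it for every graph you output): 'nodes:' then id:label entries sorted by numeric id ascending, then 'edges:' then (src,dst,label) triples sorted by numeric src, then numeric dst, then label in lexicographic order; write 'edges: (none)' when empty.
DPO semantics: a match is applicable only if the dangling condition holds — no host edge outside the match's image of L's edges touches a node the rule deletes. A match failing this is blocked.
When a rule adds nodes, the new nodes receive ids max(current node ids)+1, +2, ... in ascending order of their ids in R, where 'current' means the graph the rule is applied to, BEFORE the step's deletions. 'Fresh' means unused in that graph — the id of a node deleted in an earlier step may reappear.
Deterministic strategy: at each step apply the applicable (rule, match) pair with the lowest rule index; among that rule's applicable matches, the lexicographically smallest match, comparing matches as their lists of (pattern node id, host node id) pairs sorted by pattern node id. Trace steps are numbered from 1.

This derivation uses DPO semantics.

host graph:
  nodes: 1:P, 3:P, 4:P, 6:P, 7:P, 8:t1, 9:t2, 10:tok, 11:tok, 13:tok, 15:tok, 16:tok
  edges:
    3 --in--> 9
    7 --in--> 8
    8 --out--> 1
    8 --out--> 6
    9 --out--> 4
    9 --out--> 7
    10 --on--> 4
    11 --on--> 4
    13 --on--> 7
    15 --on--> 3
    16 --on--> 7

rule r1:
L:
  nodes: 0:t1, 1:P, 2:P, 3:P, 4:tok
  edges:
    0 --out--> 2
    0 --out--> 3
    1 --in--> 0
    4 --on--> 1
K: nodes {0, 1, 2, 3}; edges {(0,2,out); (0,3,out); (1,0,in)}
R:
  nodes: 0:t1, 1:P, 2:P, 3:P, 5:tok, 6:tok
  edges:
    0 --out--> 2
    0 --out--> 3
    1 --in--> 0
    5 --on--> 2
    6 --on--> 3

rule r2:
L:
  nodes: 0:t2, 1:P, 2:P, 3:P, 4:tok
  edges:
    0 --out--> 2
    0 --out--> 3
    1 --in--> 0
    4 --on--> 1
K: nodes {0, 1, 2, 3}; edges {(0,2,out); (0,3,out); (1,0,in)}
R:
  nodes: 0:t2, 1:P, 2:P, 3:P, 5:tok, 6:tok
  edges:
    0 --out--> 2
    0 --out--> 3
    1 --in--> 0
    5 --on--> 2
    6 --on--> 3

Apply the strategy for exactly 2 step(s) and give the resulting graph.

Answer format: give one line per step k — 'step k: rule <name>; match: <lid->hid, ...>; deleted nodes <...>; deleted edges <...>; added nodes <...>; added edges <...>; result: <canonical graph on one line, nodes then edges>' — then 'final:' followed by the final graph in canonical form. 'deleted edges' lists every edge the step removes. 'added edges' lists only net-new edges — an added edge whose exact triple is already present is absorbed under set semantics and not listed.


step 1: rule r1; match: 0->8, 1->7, 2->1, 3->6, 4->13; deleted nodes 13; deleted edges (13,7,on); added nodes 17, 18; added edges (17,1,on); (18,6,on); result: nodes: 1:P, 3:P, 4:P, 6:P, 7:P, 8:t1, 9:t2, 10:tok, 11:tok, 15:tok, 16:tok, 17:tok, 18:tok edges: (3,9,in); (7,8,in); (8,1,out); (8,6,out); (9,4,out); (9,7,out); (10,4,on); (11,4,on); (15,3,on); (16,7,on); (17,1,on); (18,6,on)
step 2: rule r1; match: 0->8, 1->7, 2->1, 3->6, 4->16; deleted nodes 16; deleted edges (16,7,on); added nodes 19, 20; added edges (19,1,on); (20,6,on); result: nodes: 1:P, 3:P, 4:P, 6:P, 7:P, 8:t1, 9:t2, 10:tok, 11:tok, 15:tok, 17:tok, 18:tok, 19:tok, 20:tok edges: (3,9,in); (7,8,in); (8,1,out); (8,6,out); (9,4,out); (9,7,out); (10,4,on); (11,4,on); (15,3,on); (17,1,on); (18,6,on); (19,1,on); (20,6,on)
final:
nodes: 1:P, 3:P, 4:P, 6:P, 7:P, 8:t1, 9:t2, 10:tok, 11:tok, 15:tok, 17:tok, 18:tok, 19:tok, 20:tok
edges: (3,9,in); (7,8,in); (8,1,out); (8,6,out); (9,4,out); (9,7,out); (10,4,on); (11,4,on); (15,3,on); (17,1,on); (18,6,on); (19,1,on); (20,6,on)


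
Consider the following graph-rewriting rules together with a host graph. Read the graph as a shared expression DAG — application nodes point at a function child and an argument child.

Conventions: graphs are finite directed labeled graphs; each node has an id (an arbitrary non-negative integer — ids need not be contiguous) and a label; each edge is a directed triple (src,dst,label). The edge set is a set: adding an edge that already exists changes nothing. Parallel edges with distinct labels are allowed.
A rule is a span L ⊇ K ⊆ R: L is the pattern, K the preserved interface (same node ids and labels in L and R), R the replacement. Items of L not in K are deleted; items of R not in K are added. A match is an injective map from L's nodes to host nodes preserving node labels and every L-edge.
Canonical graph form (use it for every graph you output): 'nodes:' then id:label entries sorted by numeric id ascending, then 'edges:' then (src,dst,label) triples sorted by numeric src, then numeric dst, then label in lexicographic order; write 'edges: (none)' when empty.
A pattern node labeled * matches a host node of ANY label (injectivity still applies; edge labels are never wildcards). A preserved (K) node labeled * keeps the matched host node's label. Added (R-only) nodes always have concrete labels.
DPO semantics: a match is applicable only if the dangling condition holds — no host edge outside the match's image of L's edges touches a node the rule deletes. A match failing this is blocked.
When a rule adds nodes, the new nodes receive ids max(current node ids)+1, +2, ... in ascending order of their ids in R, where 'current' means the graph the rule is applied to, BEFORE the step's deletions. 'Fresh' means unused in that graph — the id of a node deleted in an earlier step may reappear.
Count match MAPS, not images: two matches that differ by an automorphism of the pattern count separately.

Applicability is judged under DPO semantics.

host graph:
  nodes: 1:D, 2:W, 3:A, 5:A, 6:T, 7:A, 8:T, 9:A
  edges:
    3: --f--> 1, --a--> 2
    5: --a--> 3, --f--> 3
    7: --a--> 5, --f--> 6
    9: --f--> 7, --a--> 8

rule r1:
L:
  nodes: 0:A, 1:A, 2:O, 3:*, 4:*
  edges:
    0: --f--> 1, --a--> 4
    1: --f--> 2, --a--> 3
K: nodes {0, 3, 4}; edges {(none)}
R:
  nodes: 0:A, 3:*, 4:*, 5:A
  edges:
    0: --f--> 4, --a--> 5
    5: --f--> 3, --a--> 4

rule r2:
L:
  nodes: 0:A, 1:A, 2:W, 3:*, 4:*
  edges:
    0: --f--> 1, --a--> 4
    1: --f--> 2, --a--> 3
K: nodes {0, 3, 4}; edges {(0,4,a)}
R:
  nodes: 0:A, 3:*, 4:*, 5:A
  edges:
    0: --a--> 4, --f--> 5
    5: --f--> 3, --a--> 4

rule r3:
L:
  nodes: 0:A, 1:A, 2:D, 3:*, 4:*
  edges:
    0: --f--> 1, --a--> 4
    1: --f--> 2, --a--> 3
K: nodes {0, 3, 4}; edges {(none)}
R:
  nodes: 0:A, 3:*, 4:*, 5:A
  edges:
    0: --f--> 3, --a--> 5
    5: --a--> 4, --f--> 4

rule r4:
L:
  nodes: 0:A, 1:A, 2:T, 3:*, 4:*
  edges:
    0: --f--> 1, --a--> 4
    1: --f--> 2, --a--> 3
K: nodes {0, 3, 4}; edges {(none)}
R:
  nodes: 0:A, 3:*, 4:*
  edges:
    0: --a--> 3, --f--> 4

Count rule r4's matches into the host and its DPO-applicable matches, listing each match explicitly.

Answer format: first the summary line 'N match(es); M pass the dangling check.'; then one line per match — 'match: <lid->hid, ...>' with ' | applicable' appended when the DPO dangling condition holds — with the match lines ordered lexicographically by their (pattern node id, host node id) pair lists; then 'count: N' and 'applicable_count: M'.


1 match(es); 1 pass the dangling check.
match: 0->9, 1->7, 2->6, 3->5, 4->8 | applicable
count: 1
applicable_count: 1


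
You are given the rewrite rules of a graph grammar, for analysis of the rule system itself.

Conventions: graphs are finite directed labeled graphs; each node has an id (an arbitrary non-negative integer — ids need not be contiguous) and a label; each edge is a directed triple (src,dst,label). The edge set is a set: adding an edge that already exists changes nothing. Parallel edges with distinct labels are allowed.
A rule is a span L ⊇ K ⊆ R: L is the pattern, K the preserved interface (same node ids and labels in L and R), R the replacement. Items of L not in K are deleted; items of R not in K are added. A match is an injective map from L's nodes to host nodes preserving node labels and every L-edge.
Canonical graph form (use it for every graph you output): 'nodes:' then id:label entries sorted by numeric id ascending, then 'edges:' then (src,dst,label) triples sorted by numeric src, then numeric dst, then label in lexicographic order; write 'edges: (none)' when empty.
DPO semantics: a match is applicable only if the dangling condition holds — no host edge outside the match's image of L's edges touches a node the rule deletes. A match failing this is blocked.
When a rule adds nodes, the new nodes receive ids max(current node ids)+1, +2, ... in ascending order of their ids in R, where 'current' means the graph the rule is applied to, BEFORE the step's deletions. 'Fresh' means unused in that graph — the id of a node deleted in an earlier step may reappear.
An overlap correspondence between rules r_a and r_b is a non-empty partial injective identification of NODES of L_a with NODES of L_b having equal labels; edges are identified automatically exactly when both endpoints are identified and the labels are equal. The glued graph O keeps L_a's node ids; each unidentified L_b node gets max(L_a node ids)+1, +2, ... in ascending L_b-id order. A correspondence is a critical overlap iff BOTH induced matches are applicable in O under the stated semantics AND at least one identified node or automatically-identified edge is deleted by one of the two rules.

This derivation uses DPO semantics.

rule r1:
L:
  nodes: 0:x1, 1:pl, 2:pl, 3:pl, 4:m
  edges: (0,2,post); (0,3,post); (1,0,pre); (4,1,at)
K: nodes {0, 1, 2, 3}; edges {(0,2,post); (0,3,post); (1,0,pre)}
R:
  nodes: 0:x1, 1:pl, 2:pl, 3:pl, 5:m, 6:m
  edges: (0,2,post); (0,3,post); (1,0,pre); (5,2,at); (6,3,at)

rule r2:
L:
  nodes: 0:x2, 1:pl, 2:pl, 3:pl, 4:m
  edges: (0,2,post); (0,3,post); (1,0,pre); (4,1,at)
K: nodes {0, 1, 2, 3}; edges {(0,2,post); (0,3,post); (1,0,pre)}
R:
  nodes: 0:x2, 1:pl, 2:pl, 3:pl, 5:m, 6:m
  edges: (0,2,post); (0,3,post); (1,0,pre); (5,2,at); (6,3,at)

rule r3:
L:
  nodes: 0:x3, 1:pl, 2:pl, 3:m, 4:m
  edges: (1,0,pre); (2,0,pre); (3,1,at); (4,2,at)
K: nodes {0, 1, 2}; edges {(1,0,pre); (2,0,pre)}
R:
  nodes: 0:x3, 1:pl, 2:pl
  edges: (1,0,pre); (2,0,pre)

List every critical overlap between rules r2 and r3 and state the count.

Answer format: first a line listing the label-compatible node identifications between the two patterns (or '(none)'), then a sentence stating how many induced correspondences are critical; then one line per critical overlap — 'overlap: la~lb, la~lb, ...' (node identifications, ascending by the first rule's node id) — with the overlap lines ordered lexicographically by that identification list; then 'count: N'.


label-compatible node identifications between L(r2) and L(r3): 1~1, 1~2, 2~1, 2~2, 3~1, 3~2, 4~3, 4~4
6 of the induced correspondences are critical overlaps of r2 and r3.
overlap: 1~1, 2~2, 4~3
overlap: 1~1, 3~2, 4~3
overlap: 1~1, 4~3
overlap: 1~2, 2~1, 4~4
overlap: 1~2, 3~1, 4~4
overlap: 1~2, 4~4
count: 6


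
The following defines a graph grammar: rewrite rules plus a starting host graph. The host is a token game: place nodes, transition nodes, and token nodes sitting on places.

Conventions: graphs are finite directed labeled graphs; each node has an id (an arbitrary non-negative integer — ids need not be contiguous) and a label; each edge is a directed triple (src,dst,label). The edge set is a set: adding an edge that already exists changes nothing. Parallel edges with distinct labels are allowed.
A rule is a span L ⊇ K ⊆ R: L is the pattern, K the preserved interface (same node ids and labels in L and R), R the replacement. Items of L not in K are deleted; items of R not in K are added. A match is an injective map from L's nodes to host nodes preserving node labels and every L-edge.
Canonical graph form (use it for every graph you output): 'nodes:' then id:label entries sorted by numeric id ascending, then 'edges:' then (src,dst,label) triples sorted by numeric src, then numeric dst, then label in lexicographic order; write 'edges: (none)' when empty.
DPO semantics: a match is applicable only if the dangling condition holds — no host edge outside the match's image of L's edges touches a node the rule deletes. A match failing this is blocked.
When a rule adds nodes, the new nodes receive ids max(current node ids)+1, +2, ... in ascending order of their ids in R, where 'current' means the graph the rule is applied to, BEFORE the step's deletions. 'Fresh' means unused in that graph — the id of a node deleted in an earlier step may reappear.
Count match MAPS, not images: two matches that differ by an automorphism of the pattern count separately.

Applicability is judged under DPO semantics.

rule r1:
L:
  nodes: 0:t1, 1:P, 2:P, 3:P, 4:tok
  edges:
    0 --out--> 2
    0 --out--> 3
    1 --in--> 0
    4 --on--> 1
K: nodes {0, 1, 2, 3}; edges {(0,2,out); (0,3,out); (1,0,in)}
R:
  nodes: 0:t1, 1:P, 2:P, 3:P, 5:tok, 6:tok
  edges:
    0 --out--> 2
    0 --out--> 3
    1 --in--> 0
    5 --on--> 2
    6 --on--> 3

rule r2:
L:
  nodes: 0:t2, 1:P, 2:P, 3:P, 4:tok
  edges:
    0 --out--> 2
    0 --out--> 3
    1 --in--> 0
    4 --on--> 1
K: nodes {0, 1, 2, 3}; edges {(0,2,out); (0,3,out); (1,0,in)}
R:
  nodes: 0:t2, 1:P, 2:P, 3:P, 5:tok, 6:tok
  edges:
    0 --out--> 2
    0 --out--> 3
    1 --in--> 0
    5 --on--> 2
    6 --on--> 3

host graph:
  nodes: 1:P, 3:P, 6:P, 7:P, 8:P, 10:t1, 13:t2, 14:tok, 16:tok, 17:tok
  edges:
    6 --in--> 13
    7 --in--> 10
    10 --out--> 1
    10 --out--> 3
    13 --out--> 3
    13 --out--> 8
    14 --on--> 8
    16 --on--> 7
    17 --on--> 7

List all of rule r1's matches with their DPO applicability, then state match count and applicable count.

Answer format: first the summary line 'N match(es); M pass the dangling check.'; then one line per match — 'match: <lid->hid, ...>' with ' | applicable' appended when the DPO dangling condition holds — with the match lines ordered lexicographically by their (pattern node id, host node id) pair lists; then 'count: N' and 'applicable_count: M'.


4 match(es); 4 pass the dangling check.
match: 0->10, 1->7, 2->1, 3->3, 4->16 | applicable
match: 0->10, 1->7, 2->1, 3->3, 4->17 | applicable
match: 0->10, 1->7, 2->3, 3->1, 4->16 | applicable
match: 0->10, 1->7, 2->3, 3->1, 4->17 | applicable
count: 4
applicable_count: 4


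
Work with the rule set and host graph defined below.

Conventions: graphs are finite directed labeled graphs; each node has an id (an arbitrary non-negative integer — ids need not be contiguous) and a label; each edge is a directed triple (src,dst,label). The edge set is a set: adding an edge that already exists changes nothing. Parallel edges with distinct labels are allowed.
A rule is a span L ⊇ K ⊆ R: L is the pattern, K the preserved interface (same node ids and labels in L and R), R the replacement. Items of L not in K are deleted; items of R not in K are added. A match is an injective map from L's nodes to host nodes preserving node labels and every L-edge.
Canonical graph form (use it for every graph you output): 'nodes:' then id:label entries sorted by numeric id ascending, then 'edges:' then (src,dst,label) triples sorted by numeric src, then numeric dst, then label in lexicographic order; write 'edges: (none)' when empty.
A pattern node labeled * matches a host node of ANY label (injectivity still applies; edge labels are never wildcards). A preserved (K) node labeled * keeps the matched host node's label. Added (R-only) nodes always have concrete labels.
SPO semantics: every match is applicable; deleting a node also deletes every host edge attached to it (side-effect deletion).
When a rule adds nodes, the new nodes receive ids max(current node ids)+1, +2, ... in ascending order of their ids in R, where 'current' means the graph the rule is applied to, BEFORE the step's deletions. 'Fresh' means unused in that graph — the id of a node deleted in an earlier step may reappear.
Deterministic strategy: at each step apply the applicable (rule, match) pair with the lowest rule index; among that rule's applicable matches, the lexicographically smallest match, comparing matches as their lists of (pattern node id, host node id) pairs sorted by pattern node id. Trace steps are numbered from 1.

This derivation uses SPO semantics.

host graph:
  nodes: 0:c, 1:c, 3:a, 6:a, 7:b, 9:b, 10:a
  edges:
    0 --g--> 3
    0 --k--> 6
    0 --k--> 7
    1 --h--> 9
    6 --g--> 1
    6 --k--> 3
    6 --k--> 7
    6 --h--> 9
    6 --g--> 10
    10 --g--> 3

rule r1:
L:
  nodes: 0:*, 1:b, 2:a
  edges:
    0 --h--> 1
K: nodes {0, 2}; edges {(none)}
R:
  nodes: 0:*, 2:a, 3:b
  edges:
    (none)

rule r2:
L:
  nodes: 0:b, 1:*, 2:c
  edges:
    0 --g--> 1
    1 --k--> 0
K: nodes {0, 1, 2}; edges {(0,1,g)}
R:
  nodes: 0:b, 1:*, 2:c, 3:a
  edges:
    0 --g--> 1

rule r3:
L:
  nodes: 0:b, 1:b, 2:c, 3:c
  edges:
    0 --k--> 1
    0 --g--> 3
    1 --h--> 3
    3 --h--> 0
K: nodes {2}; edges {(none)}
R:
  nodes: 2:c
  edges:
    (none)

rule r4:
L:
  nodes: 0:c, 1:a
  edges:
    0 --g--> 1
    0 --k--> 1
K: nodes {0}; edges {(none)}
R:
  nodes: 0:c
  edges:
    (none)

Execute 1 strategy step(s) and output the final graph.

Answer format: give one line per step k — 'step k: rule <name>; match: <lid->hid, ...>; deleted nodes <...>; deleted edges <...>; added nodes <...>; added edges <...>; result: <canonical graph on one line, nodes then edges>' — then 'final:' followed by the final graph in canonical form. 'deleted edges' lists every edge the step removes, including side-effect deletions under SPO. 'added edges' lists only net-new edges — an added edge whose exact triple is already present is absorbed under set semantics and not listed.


step 1: rule r1; match: 0->1, 1->9, 2->3; deleted nodes 9; deleted edges (1,9,h); (6,9,h); added nodes 11; added edges (none); result: nodes: 0:c, 1:c, 3:a, 6:a, 7:b, 10:a, 11:b edges: (0,3,g); (0,6,k); (0,7,k); (6,1,g); (6,3,k); (6,7,k); (6,10,g); (10,3,g)
final:
nodes: 0:c, 1:c, 3:a, 6:a, 7:b, 10:a, 11:b
edges: (0,3,g); (0,6,k); (0,7,k); (6,1,g); (6,3,k); (6,7,k); (6,10,g); (10,3,g)


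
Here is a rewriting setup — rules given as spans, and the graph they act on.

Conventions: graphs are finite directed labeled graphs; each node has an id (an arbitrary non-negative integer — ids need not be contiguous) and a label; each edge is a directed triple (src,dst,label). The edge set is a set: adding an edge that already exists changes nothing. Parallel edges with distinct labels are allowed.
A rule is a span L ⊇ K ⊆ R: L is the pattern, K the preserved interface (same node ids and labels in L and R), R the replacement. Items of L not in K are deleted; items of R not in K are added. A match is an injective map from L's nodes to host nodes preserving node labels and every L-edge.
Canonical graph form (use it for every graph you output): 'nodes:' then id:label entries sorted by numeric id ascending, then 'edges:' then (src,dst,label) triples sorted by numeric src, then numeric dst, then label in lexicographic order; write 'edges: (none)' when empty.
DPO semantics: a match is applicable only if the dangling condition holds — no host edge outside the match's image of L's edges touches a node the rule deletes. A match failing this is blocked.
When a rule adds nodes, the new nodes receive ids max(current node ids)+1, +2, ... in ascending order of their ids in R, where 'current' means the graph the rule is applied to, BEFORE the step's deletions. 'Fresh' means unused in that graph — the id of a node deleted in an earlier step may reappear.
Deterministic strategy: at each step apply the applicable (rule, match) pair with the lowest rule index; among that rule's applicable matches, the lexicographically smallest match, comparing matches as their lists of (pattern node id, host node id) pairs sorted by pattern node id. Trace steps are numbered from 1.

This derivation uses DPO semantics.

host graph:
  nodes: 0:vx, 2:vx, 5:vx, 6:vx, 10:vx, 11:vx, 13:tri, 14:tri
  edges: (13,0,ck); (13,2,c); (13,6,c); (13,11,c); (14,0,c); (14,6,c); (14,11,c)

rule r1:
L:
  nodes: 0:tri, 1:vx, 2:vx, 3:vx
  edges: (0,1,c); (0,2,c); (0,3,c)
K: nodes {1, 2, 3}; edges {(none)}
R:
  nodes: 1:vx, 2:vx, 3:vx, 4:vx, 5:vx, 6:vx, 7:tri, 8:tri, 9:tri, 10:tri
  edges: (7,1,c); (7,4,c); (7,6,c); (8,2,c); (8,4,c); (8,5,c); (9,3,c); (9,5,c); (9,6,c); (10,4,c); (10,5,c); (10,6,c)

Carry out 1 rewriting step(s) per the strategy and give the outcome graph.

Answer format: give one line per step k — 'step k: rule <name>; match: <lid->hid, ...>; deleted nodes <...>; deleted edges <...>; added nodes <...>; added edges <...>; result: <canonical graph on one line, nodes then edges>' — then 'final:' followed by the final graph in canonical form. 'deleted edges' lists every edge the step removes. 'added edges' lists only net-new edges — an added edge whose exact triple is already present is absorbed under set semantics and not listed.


step 1: rule r1; match: 0->14, 1->0, 2->6, 3->11; deleted nodes 14; deleted edges (14,0,c); (14,6,c); (14,11,c); added nodes 15, 16, 17, 18, 19, 20, 21; added edges (18,0,c); (18,15,c); (18,17,c); (19,6,c); (19,15,c); (19,16,c); (20,11,c); (20,16,c); (20,17,c); (21,15,c); (21,16,c); (21,17,c); result: nodes: 0:vx, 2:vx, 5:vx, 6:vx, 10:vx, 11:vx, 13:tri, 15:vx, 16:vx, 17:vx, 18:tri, 19:tri, 20:tri, 21:tri edges: (13,0,ck); (13,2,c); (13,6,c); (13,11,c); (18,0,c); (18,15,c); (18,17,c); (19,6,c); (19,15,c); (19,16,c); (20,11,c); (20,16,c); (20,17,c); (21,15,c); (21,16,c); (21,17,c)
final:
nodes: 0:vx, 2:vx, 5:vx, 6:vx, 10:vx, 11:vx, 13:tri, 15:vx, 16:vx, 17:vx, 18:tri, 19:tri, 20:tri, 21:tri
edges: (13,0,ck); (13,2,c); (13,6,c); (13,11,c); (18,0,c); (18,15,c); (18,17,c); (19,6,c); (19,15,c); (19,16,c); (20,11,c); (20,16,c); (20,17,c); (21,15,c); (21,16,c); (21,17,c)
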